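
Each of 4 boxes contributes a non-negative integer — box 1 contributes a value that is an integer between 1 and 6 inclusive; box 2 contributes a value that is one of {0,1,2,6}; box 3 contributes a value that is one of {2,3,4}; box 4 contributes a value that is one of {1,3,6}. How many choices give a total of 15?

The generating function for the choices is (t + t² + t³ + t⁴ + t⁵ + t⁶)·(1 + t + t² + t⁶)·(t² + t³ + t⁴)·(t + t³ + t⁶); the count is [t¹⁵].
(t + t² + t³ + t⁴ + t⁵ + t⁶) has coefficients 0,1,1,1,1,1,1 for degrees 0…6.
(1 + t + t² + t⁶) has coefficients 1,1,1,0,0,0,1,0,0,0,0,0,0,0,0,0 for degrees 0…15.
Multiplying by (t² + t³ + t⁴) gives running coefficients 0,0,1,2,3,2,1,0,1,1,1,0,0,0,0,0 for degrees 0…15.
Finally multiplying by (t + t³ + t⁶), the product of all factors after the first has coefficients 0,0,0,1,2,4,4,4,3,4,4,4,2,1,1,1 for degrees 0…15.
[t¹⁵] = 1·1 + 1·1 + 1·2 + 1·4 + 1·4 + 1·4 = 16.

16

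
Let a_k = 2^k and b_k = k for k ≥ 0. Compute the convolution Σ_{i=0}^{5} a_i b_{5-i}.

Write out a_i and b_{5-i} for i = 0,…,5 and sum the products.
Σ = 1·5 + 2·4 + 4·3 + 8·2 + 16·1 + 32·0 = 57.

57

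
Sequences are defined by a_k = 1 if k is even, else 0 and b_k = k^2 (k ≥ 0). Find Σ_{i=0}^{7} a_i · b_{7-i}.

The convolution is the t^7 coefficient of A(t)B(t).
Σ = 1·49 + 0·36 + 1·25 + 0·16 + 1·9 + 0·4 + 1·1 + 0·0 = 84.

84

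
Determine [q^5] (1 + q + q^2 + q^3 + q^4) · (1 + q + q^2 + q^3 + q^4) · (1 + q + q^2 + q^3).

16

(1 + q + q^2 + q^3 + q^4) has coefficients 1,1,1,1,1 for degrees 0…4.
(1 + q + q^2 + q^3 + q^4) has coefficients 1,1,1,1,1,0 for degrees 0…5.
Finally multiplying by (1 + q + q^2 + q^3), the product of all factors after the first has coefficients 1,2,3,4,4,3 for degrees 0…5.
[q^5] = 1·3 + 1·4 + 1·4 + 1·3 + 1·2 = 16.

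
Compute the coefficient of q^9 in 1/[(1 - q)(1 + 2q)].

-341

The denominator gives the recurrence a_n = −a_(n−1) + 2a_(n−2) for n ≥ 2; the numerator fixes a_0 = 1, a_1 = -1.
Iterating: 1, -1, 3, -5, 11, -21, 43, -85, 171, -341, so a_9 = -341.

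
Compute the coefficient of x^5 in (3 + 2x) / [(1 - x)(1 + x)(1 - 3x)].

1001

Partial fractions give a closed form: a_n = (-5/4)·1^n + (1/8)·(-1)^n + (33/8)·3^n.
At n = 5: a_5 = 1001.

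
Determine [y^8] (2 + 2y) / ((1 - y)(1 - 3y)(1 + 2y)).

15814

Partial fractions give a closed form: a_n = (-2/3)·1^n + (12/5)·3^n + (4/15)·(-2)^n.
At n = 8: a_8 = 15814.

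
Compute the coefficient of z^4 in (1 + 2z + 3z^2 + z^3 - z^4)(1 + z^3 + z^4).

2

(1 + 2z + 3z^2 + z^3 - z^4) has coefficients 1,2,3,1,-1 for degrees 0…4.
(1 + z^3 + z^4) has coefficients 1,0,0,1,1 for degrees 0…4.
[z^4] = 1·1 + 2·1 + 3·0 + 1·0 − 1·1 = 2.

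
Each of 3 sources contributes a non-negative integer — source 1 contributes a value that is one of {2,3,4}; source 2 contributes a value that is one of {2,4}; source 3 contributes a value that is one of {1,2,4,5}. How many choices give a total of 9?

The generating function for the choices is (z^2 + z^3 + z^4)·(z^2 + z^4)·(z + z^2 + z^4 + z^5); the count is [z^9].
(z^2 + z^3 + z^4) has coefficients 0,0,1,1,1 for degrees 0…4.
(z^2 + z^4) has coefficients 0,0,1,0,1,0,0,0,0,0 for degrees 0…9.
Finally multiplying by (z + z^2 + z^4 + z^5), the product of all factors after the first has coefficients 0,0,0,1,1,1,2,1,1,1 for degrees 0…9.
[z^9] = 1·1 + 1·2 + 1·1 = 4.

4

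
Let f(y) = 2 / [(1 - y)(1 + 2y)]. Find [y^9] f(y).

-682

Partial fractions give a closed form: a_n = (2/3)·1^n + (4/3)·(-2)^n.
At n = 9: a_9 = -682.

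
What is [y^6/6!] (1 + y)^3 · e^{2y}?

3040

The EGF product rule gives c_6 = Σ_{k_1+k_2=6} C(6; k_1,k_2) · ∏ g_i(k_i), where (1+y)^3 gives the falling factorial (3)_k; e^{2y} gives (2)^k.
g_1(k) for k = 0…6: 1, 3, 6, 6, 0, 0, 0.
g_2(k) for k = 0…6: 1, 2, 4, 8, 16, 32, 64.
c_6 = Σ_k C(6,k)·g_1(k)·g_2(6−k) = 1·1·64 + 6·3·32 + 15·6·16 + 20·6·8 = 64 + 576 + 1440 + 960 = 3040.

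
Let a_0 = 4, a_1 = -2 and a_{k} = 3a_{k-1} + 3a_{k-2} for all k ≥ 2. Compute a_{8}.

10854

The ordinary generating function has denominator 1 - 3x - 3x^2.
Iterating the recurrence: a_0,…,a_{8} = 4, -2, 6, 12, 54, 198, 756, 2862, 10854.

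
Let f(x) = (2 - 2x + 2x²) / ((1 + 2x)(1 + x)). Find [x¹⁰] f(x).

7162

The denominator gives the recurrence a_n = −3a_(n−1) − 2a_(n−2) for n ≥ 3; the numerator fixes a_0 = 2, a_1 = -8, a_2 = 22.
Iterating: 2, -8, 22, -50, 106, -218, 442, -890, 1786, -3578, 7162, so a_10 = 7162.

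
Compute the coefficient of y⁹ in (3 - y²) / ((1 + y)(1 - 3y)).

The denominator gives the recurrence a_n = 2a_(n−1) + 3a_(n−2) for n ≥ 3; the numerator fixes a_0 = 3, a_1 = 6, a_2 = 20.
Iterating: 3, 6, 20, 58, 176, 526, 1580, 4738, 14216, 42646, so a_9 = 42646.

42646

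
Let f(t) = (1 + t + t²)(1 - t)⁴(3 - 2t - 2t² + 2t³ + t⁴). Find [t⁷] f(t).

8

(1 + t + t²) has coefficients 1,1,1 for degrees 0…2.
(1 - t)⁴ has coefficients 1,-4,6,-4,1,0,0,0 for degrees 0…7.
Finally multiplying by (3 - 2t - 2t² + 2t³ + t⁴), the product of all factors after the first has coefficients 3,-14,24,-14,-8,14,-4,-2 for degrees 0…7.
[t⁷] = 1·(-2) + 1·(-4) + 1·14 = 8.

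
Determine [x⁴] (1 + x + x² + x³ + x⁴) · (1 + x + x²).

3

(1 + x + x² + x³ + x⁴) has coefficients 1,1,1,1,1 for degrees 0…4.
(1 + x + x²) has coefficients 1,1,1,0,0 for degrees 0…4.
[x⁴] = 1·0 + 1·0 + 1·1 + 1·1 + 1·1 = 3.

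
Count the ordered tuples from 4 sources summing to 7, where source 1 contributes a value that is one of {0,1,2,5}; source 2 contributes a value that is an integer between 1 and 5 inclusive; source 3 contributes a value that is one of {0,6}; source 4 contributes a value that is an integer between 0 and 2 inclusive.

The generating function for the choices is (1 + q + q² + q⁵)·(q + q² + q³ + q⁴ + q⁵)·(1 + q⁶)·(1 + q + q²); the count is [q⁷].
(1 + q + q² + q⁵) has coefficients 1,1,1,0,0,1 for degrees 0…5.
(q + q² + q³ + q⁴ + q⁵) has coefficients 0,1,1,1,1,1,0,0 for degrees 0…7.
Multiplying by (1 + q⁶) gives running coefficients 0,1,1,1,1,1,0,1 for degrees 0…7.
Finally multiplying by (1 + q + q²), the product of all factors after the first has coefficients 0,1,2,3,3,3,2,2 for degrees 0…7.
[q⁷] = 1·2 + 1·2 + 1·3 + 1·2 = 9.

9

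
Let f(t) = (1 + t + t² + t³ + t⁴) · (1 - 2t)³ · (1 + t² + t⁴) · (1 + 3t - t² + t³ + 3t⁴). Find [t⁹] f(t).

(1 + t + t² + t³ + t⁴) has coefficients 1,1,1,1,1 for degrees 0…4.
(1 - 2t)³ has coefficients 1,-6,12,-8,0,0,0,0,0,0 for degrees 0…9.
Multiplying by (1 + t² + t⁴) gives running coefficients 1,-6,13,-14,13,-14,12,-8,0,0 for degrees 0…9.
Finally multiplying by (1 + 3t - t² + t³ + 3t⁴), the product of all factors after the first has coefficients 1,-3,-6,32,-45,34,-18,13,-11,-22 for degrees 0…9.
[t⁹] = 1·(-22) + 1·(-11) + 1·13 + 1·(-18) + 1·34 = -4.

-4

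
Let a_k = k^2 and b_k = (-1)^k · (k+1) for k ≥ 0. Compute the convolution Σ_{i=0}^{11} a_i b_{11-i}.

36

Write out a_i and b_{11-i} for i = 0,…,11 and sum the products.
Σ = 0·(-12) + 1·11 + 4·(-10) + 9·9 + 16·(-8) + 25·7 + 36·(-6) + 49·5 + 64·(-4) + 81·3 + 100·(-2) + 121·1 = 36.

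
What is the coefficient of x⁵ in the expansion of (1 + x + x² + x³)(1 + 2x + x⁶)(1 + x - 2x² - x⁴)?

(1 + x + x² + x³) has coefficients 1,1,1,1 for degrees 0…3.
(1 + 2x + x⁶) has coefficients 1,2,0,0,0,0 for degrees 0…5.
Finally multiplying by (1 + x - 2x² - x⁴), the product of all factors after the first has coefficients 1,3,0,-4,-1,-2 for degrees 0…5.
[x⁵] = 1·(-2) + 1·(-1) + 1·(-4) + 1·0 = -7.

-7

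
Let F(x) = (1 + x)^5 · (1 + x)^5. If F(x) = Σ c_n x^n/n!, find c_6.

The EGF product rule gives c_6 = Σ_{k_1+k_2=6} C(6; k_1,k_2) · ∏ g_i(k_i), where (1+x)^5 gives the falling factorial (5)_k; (1+x)^5 gives the falling factorial (5)_k.
g_1(k) for k = 0…6: 1, 5, 20, 60, 120, 120, 0.
g_2(k) for k = 0…6: 1, 5, 20, 60, 120, 120, 0.
c_6 = Σ_k C(6,k)·g_1(k)·g_2(6−k) = 6·5·120 + 15·20·120 + 20·60·60 + 15·120·20 + 6·120·5 = 3600 + 36000 + 72000 + 36000 + 3600 = 151200.

151200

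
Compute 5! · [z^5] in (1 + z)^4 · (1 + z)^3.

2520

The EGF product rule gives c_5 = Σ_{k_1+k_2=5} C(5; k_1,k_2) · ∏ g_i(k_i), where (1+z)^4 gives the falling factorial (4)_k; (1+z)^3 gives the falling factorial (3)_k.
g_1(k) for k = 0…5: 1, 4, 12, 24, 24, 0.
g_2(k) for k = 0…5: 1, 3, 6, 6, 0, 0.
c_5 = Σ_k C(5,k)·g_1(k)·g_2(5−k) = 10·12·6 + 10·24·6 + 5·24·3 = 720 + 1440 + 360 = 2520.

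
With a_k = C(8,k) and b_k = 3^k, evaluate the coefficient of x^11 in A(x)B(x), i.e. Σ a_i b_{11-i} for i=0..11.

The convolution is the t^11 coefficient of A(t)B(t).
Σ = 1·177147 + 8·59049 + 28·19683 + 56·6561 + 70·2187 + 56·729 + 28·243 + 8·81 + 1·27 + 0·9 + 0·3 + 0·1 = 1769472.

1769472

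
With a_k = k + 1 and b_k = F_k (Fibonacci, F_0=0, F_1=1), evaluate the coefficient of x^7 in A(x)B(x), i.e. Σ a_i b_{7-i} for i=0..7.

The convolution is the t^7 coefficient of A(t)B(t).
Σ = 1·13 + 2·8 + 3·5 + 4·3 + 5·2 + 6·1 + 7·1 + 8·0 = 79.

79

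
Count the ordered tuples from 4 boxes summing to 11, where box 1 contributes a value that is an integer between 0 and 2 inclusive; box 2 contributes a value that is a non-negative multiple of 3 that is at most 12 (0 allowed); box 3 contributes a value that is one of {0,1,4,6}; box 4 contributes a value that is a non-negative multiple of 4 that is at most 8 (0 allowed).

10

The generating function for the choices is (1 + x + x^2)·(1 + x^3 + x^6 + x^9 + x^12)·(1 + x + x^4 + x^6)·(1 + x^4 + x^8); the count is [x^11].
(1 + x + x^2) has coefficients 1,1,1 for degrees 0…2.
(1 + x^3 + x^6 + x^9 + x^12) has coefficients 1,0,0,1,0,0,1,0,0,1,0,0 for degrees 0…11.
Multiplying by (1 + x + x^4 + x^6) gives running coefficients 1,1,0,1,2,0,2,2,0,2,2,0 for degrees 0…11.
Finally multiplying by (1 + x^4 + x^8), the product of all factors after the first has coefficients 1,1,0,1,3,1,2,3,3,3,4,3 for degrees 0…11.
[x^11] = 1·3 + 1·4 + 1·3 = 10.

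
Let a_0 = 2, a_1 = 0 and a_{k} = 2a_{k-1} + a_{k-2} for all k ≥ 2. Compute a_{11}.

The ordinary generating function has denominator 1 - 2y - y^2.
Iterating the recurrence: a_0,…,a_{11} = 2, 0, 2, 4, 10, 24, 58, 140, 338, 816, 1970, 4756.

4756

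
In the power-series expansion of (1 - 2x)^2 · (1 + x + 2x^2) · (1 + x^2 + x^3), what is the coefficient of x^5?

(1 - 2x)^2 has coefficients 1,-4,4 for degrees 0…2.
(1 + x + 2x^2) has coefficients 1,1,2,0,0,0 for degrees 0…5.
Finally multiplying by (1 + x^2 + x^3), the product of all factors after the first has coefficients 1,1,3,2,3,2 for degrees 0…5.
[x^5] = 1·2 − 4·3 + 4·2 = -2.

-2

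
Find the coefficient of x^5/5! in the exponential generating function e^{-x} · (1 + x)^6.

-151

The EGF product rule gives c_5 = Σ_{k_1+k_2=5} C(5; k_1,k_2) · ∏ g_i(k_i), where e^{-x} gives (-1)^k; (1+x)^6 gives the falling factorial (6)_k.
g_1(k) for k = 0…5: 1, -1, 1, -1, 1, -1.
g_2(k) for k = 0…5: 1, 6, 30, 120, 360, 720.
c_5 = Σ_k C(5,k)·g_1(k)·g_2(5−k) = 1·1·720 + 5·(-1)·360 + 10·1·120 + 10·(-1)·30 + 5·1·6 + 1·(-1)·1 = 720 − 1800 + 1200 − 300 + 30 − 1 = -151.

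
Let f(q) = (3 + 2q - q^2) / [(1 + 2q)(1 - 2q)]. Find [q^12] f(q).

The denominator gives the recurrence a_n = 4a_(n−2) for n ≥ 3; the numerator fixes a_0 = 3, a_1 = 2, a_2 = 11.
Iterating: 3, 2, 11, 8, 44, 32, 176, 128, 704, 512, 2816, 2048, 11264, so a_12 = 11264.

11264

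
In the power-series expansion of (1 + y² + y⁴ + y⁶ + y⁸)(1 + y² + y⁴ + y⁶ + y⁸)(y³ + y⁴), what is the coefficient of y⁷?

3

(1 + y² + y⁴ + y⁶ + y⁸) has coefficients 1,0,1,0,1,0,1,0 for degrees 0…7.
(1 + y² + y⁴ + y⁶ + y⁸) has coefficients 1,0,1,0,1,0,1,0 for degrees 0…7.
Finally multiplying by (y³ + y⁴), the product of all factors after the first has coefficients 0,0,0,1,1,1,1,1 for degrees 0…7.
[y⁷] = 1·1 + 1·1 + 1·1 + 1·0 = 3.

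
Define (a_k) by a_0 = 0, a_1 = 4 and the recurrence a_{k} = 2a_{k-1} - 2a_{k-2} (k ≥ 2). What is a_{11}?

The ordinary generating function has denominator 1 - 2y + 2y^2.
Iterating the recurrence: a_0,…,a_{11} = 0, 4, 8, 8, 0, -16, -32, -32, 0, 64, 128, 128.

128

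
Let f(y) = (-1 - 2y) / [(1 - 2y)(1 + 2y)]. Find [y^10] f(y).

-1024

The denominator gives the recurrence a_n = 4a_(n−2) for n ≥ 3; the numerator fixes a_0 = -1, a_1 = -2, a_2 = -4.
Iterating: -1, -2, -4, -8, -16, -32, -64, -128, -256, -512, -1024, so a_10 = -1024.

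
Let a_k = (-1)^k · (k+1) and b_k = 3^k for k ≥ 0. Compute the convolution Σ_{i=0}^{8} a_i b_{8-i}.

This is [x^8] in the product of the two ordinary generating functions.
Σ = 1·6561 − 2·2187 + 3·729 − 4·243 + 5·81 − 6·27 + 7·9 − 8·3 + 9·1 = 3693.

3693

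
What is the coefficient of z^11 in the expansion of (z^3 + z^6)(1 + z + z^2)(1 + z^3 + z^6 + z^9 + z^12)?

2

(z^3 + z^6) has coefficients 0,0,0,1,0,0,1 for degrees 0…6.
(1 + z + z^2) has coefficients 1,1,1,0,0,0,0,0,0,0,0,0 for degrees 0…11.
Finally multiplying by (1 + z^3 + z^6 + z^9 + z^12), the product of all factors after the first has coefficients 1,1,1,1,1,1,1,1,1,1,1,1 for degrees 0…11.
[z^11] = 1·1 + 1·1 = 2.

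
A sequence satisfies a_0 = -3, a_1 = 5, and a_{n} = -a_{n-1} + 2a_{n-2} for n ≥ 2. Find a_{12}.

-10923

The ordinary generating function has denominator 1 + t - 2t^2.
Iterating the recurrence: a_0,…,a_{12} = -3, 5, -11, 21, -43, 85, -171, 341, -683, 1365, -2731, 5461, -10923.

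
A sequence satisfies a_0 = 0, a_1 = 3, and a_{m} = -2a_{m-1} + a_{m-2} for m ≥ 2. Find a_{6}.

The ordinary generating function has denominator 1 + 2t - t^2.
Iterating the recurrence: a_0,…,a_{6} = 0, 3, -6, 15, -36, 87, -210.

-210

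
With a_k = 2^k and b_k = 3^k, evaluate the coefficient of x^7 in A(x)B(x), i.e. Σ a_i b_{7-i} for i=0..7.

Write out a_i and b_{7-i} for i = 0,…,7 and sum the products.
Σ = 1·2187 + 2·729 + 4·243 + 8·81 + 16·27 + 32·9 + 64·3 + 128·1 = 6305.

6305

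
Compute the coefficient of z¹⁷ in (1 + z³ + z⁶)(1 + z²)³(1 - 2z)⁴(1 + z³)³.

(1 + z³ + z⁶) has coefficients 1,0,0,1,0,0,1 for degrees 0…6.
(1 + z²)³ has coefficients 1,0,3,0,3,0,1,0,0,0,0,0,0,0,0,0,0,0 for degrees 0…17.
Multiplying by (1 - 2z)⁴ gives running coefficients 1,-8,27,-56,91,-120,121,-104,72,-32,16,0,0,0,0,0,0,0 for degrees 0…17.
Finally multiplying by (1 + z³)³, the product of all factors after the first has coefficients 1,-8,27,-53,67,-39,-44,145,-207,164,-31,-117,211,-173,96,25,-56,72 for degrees 0…17.
[z¹⁷] = 1·72 + 1·96 + 1·(-117) = 51.

51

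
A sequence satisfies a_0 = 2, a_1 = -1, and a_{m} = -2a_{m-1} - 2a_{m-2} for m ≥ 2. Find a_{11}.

96

The ordinary generating function has denominator 1 + 2z + 2z^2.
Iterating the recurrence: a_0,…,a_{11} = 2, -1, -2, 6, -8, 4, 8, -24, 32, -16, -32, 96.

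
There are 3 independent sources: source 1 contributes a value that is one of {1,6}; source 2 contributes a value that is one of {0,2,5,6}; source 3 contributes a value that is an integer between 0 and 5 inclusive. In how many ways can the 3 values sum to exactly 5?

The generating function for the choices is (q + q⁶)·(1 + q² + q⁵ + q⁶)·(1 + q + q² + q³ + q⁴ + q⁵); the count is [q⁵].
(q + q⁶) has coefficients 0,1,0,0,0,0 for degrees 0…5.
(1 + q² + q⁵ + q⁶) has coefficients 1,0,1,0,0,1 for degrees 0…5.
Finally multiplying by (1 + q + q² + q³ + q⁴ + q⁵), the product of all factors after the first has coefficients 1,1,2,2,2,3 for degrees 0…5.
[q⁵] = 1·2 = 2.

2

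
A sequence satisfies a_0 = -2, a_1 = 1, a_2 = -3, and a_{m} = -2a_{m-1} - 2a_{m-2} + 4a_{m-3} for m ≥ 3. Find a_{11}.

-2560

The ordinary generating function has denominator 1 + 2y + 2y^2 - 4y^3.
Iterating the recurrence: a_0,…,a_{11} = -2, 1, -3, -4, 18, -40, 28, 96, -408, 736, -272, -2560.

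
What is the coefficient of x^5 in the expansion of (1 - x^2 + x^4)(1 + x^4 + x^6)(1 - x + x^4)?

-2

(1 - x^2 + x^4) has coefficients 1,0,-1,0,1 for degrees 0…4.
(1 + x^4 + x^6) has coefficients 1,0,0,0,1,0 for degrees 0…5.
Finally multiplying by (1 - x + x^4), the product of all factors after the first has coefficients 1,-1,0,0,2,-1 for degrees 0…5.
[x^5] = 1·(-1) − 1·0 + 1·(-1) = -2.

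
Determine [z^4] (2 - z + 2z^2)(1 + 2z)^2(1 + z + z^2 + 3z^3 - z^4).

37

(2 - z + 2z^2) has coefficients 2,-1,2 for degrees 0…2.
(1 + 2z)^2 has coefficients 1,4,4,0,0 for degrees 0…4.
Finally multiplying by (1 + z + z^2 + 3z^3 - z^4), the product of all factors after the first has coefficients 1,5,9,11,15 for degrees 0…4.
[z^4] = 2·15 − 1·11 + 2·9 = 37.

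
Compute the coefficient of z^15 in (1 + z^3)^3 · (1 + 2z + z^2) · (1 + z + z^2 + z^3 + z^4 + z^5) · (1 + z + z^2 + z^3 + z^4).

(1 + z^3)^3 has coefficients 1,0,0,3,0,0,3,0,0,1 for degrees 0…9.
(1 + 2z + z^2) has coefficients 1,2,1,0,0,0,0,0,0,0,0,0,0,0,0,0 for degrees 0…15.
Multiplying by (1 + z + z^2 + z^3 + z^4 + z^5) gives running coefficients 1,3,4,4,4,4,3,1,0,0,0,0,0,0,0,0 for degrees 0…15.
Finally multiplying by (1 + z + z^2 + z^3 + z^4), the product of all factors after the first has coefficients 1,4,8,12,16,19,19,16,12,8,4,1,0,0,0,0 for degrees 0…15.
[z^15] = 1·0 + 3·0 + 3·8 + 1·19 = 43.

43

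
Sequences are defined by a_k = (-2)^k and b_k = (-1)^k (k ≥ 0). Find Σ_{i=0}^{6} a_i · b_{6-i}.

Write out a_i and b_{6-i} for i = 0,…,6 and sum the products.
Σ = 1·1 − 2·(-1) + 4·1 − 8·(-1) + 16·1 − 32·(-1) + 64·1 = 127.

127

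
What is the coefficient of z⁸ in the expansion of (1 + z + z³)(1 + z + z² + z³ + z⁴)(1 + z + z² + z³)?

4

(1 + z + z³) has coefficients 1,1,0,1 for degrees 0…3.
(1 + z + z² + z³ + z⁴) has coefficients 1,1,1,1,1,0,0,0,0 for degrees 0…8.
Finally multiplying by (1 + z + z² + z³), the product of all factors after the first has coefficients 1,2,3,4,4,3,2,1,0 for degrees 0…8.
[z⁸] = 1·0 + 1·1 + 1·3 = 4.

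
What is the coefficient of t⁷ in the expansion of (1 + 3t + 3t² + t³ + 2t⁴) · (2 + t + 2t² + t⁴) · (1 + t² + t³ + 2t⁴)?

(1 + 3t + 3t² + t³ + 2t⁴) has coefficients 1,3,3,1,2 for degrees 0…4.
(2 + t + 2t² + t⁴) has coefficients 2,1,2,0,1,0,0,0 for degrees 0…7.
Finally multiplying by (1 + t² + t³ + 2t⁴), the product of all factors after the first has coefficients 2,1,4,3,8,4,5,1 for degrees 0…7.
[t⁷] = 1·1 + 3·5 + 3·4 + 1·8 + 2·3 = 42.

42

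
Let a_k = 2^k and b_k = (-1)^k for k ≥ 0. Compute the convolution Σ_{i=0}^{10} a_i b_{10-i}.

683

This is [x^10] in the product of the two ordinary generating functions.
Σ = 1·1 + 2·(-1) + 4·1 + 8·(-1) + 16·1 + 32·(-1) + 64·1 + 128·(-1) + 256·1 + 512·(-1) + 1024·1 = 683.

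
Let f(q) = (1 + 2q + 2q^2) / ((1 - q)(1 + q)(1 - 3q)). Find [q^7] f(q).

4646

Partial fractions give a closed form: a_n = (-5/4)·1^n + (1/8)·(-1)^n + (17/8)·3^n.
At n = 7: a_7 = 4646.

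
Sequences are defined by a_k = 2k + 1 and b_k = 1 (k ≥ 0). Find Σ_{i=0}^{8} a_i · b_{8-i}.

81

Write out a_i and b_{8-i} for i = 0,…,8 and sum the products.
Σ = 1·1 + 3·1 + 5·1 + 7·1 + 9·1 + 11·1 + 13·1 + 15·1 + 17·1 = 81.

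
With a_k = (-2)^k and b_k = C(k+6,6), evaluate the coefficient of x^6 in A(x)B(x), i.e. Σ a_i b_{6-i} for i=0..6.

456

The convolution is the t^6 coefficient of A(t)B(t).
Σ = 1·924 − 2·462 + 4·210 − 8·84 + 16·28 − 32·7 + 64·1 = 456.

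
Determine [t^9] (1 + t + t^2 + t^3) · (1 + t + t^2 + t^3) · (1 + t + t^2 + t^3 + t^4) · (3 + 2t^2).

29

(1 + t + t^2 + t^3) has coefficients 1,1,1,1 for degrees 0…3.
(1 + t + t^2 + t^3) has coefficients 1,1,1,1,0,0,0,0,0,0 for degrees 0…9.
Multiplying by (1 + t + t^2 + t^3 + t^4) gives running coefficients 1,2,3,4,4,3,2,1,0,0 for degrees 0…9.
Finally multiplying by (3 + 2t^2), the product of all factors after the first has coefficients 3,6,11,16,18,17,14,9,4,2 for degrees 0…9.
[t^9] = 1·2 + 1·4 + 1·9 + 1·14 = 29.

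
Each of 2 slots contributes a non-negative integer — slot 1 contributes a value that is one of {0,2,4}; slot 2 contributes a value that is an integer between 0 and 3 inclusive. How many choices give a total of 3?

2

The generating function for the choices is (1 + x^2 + x^4)·(1 + x + x^2 + x^3); the count is [x^3].
(1 + x^2 + x^4) has coefficients 1,0,1,0 for degrees 0…3.
(1 + x + x^2 + x^3) has coefficients 1,1,1,1 for degrees 0…3.
[x^3] = 1·1 + 1·1 = 2.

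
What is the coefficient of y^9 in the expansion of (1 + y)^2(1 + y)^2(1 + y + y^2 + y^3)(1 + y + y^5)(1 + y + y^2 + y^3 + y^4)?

96

(1 + y)^2 has coefficients 1,2,1 for degrees 0…2.
(1 + y)^2 has coefficients 1,2,1,0,0,0,0,0,0,0 for degrees 0…9.
Multiplying by (1 + y + y^2 + y^3) gives running coefficients 1,3,4,4,3,1,0,0,0,0 for degrees 0…9.
Multiplying by (1 + y + y^5) gives running coefficients 1,4,7,8,7,5,4,4,4,3 for degrees 0…9.
Finally multiplying by (1 + y + y^2 + y^3 + y^4), the product of all factors after the first has coefficients 1,5,12,20,27,31,31,28,24,20 for degrees 0…9.
[y^9] = 1·20 + 2·24 + 1·28 = 96.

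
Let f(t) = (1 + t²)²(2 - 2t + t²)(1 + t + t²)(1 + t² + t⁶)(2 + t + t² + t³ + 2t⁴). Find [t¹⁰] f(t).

(1 + t²)² has coefficients 1,0,2,0,1 for degrees 0…4.
(2 - 2t + t²) has coefficients 2,-2,1,0,0,0,0,0,0,0,0 for degrees 0…10.
Multiplying by (1 + t + t²) gives running coefficients 2,0,1,-1,1,0,0,0,0,0,0 for degrees 0…10.
Multiplying by (1 + t² + t⁶) gives running coefficients 2,0,3,-1,2,-1,3,0,1,-1,1 for degrees 0…10.
Finally multiplying by (2 + t + t² + t³ + 2t⁴), the product of all factors after the first has coefficients 4,2,8,3,10,2,12,2,8,0,8 for degrees 0…10.
[t¹⁰] = 1·8 + 2·8 + 1·12 = 36.

36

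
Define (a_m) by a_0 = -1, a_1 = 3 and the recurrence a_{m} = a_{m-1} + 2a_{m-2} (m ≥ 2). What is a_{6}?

The ordinary generating function has denominator 1 - q - 2q^2.
Iterating the recurrence: a_0,…,a_{6} = -1, 3, 1, 7, 9, 23, 41.

41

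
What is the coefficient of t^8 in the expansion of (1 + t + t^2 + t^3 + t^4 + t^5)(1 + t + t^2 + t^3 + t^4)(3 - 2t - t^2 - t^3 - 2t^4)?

(1 + t + t^2 + t^3 + t^4 + t^5) has coefficients 1,1,1,1,1,1 for degrees 0…5.
(1 + t + t^2 + t^3 + t^4) has coefficients 1,1,1,1,1,0,0,0,0 for degrees 0…8.
Finally multiplying by (3 - 2t - t^2 - t^3 - 2t^4), the product of all factors after the first has coefficients 3,1,0,-1,-3,-6,-4,-3,-2 for degrees 0…8.
[t^8] = 1·(-2) + 1·(-3) + 1·(-4) + 1·(-6) + 1·(-3) + 1·(-1) = -19.

-19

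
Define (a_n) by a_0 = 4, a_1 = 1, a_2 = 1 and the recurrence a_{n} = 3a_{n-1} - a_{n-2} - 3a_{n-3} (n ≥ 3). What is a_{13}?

The ordinary generating function has denominator 1 - 3y + y^2 + 3y^3.
Iterating the recurrence: a_0,…,a_{13} = 4, 1, 1, -10, -34, -95, -221, -466, -892, -1547, -2351, -2830, -1498, 5389.

5389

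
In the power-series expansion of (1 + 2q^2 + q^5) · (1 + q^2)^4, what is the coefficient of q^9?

6

(1 + 2q^2 + q^5) has coefficients 1,0,2,0,0,1 for degrees 0…5.
(1 + q^2)^4 has coefficients 1,0,4,0,6,0,4,0,1,0 for degrees 0…9.
[q^9] = 1·0 + 2·0 + 1·6 = 6.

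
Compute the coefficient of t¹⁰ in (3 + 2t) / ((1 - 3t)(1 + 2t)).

Partial fractions give a closed form: a_n = (11/5)·3^n + (4/5)·(-2)^n.
At n = 10: a_10 = 130727.

130727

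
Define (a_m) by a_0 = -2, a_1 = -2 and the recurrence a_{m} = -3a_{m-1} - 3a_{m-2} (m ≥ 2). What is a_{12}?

The ordinary generating function has denominator 1 + 3q + 3q^2.
Iterating the recurrence: a_0,…,a_{12} = -2, -2, 12, -30, 54, -72, 54, 54, -324, 810, -1458, 1944, -1458.

-1458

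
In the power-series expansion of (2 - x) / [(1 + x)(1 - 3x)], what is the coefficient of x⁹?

The denominator gives the recurrence a_n = 2a_(n−1) + 3a_(n−2) for n ≥ 2; the numerator fixes a_0 = 2, a_1 = 3.
Iterating: 2, 3, 12, 33, 102, 303, 912, 2733, 8202, 24603, so a_9 = 24603.

24603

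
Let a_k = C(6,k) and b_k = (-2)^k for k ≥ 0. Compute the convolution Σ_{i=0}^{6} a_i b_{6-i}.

1

This is [x^6] in the product of the two ordinary generating functions.
Σ = 1·64 + 6·(-32) + 15·16 + 20·(-8) + 15·4 + 6·(-2) + 1·1 = 1.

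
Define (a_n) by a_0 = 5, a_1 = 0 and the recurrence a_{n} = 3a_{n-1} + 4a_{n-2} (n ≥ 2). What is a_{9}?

The ordinary generating function has denominator 1 - 3q - 4q^2.
Iterating the recurrence: a_0,…,a_{9} = 5, 0, 20, 60, 260, 1020, 4100, 16380, 65540, 262140.

262140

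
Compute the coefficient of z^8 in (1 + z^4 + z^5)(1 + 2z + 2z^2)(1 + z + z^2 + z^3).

9

(1 + z^4 + z^5) has coefficients 1,0,0,0,1,1 for degrees 0…5.
(1 + 2z + 2z^2) has coefficients 1,2,2,0,0,0,0,0,0 for degrees 0…8.
Finally multiplying by (1 + z + z^2 + z^3), the product of all factors after the first has coefficients 1,3,5,5,4,2,0,0,0 for degrees 0…8.
[z^8] = 1·0 + 1·4 + 1·5 = 9.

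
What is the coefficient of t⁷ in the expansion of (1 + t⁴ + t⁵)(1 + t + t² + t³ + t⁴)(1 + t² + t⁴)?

5

(1 + t⁴ + t⁵) has coefficients 1,0,0,0,1,1 for degrees 0…5.
(1 + t + t² + t³ + t⁴) has coefficients 1,1,1,1,1,0,0,0 for degrees 0…7.
Finally multiplying by (1 + t² + t⁴), the product of all factors after the first has coefficients 1,1,2,2,3,2,2,1 for degrees 0…7.
[t⁷] = 1·1 + 1·2 + 1·2 = 5.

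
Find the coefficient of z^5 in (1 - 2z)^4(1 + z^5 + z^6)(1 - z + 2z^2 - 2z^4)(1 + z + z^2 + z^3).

(1 - 2z)^4 has coefficients 1,-8,24,-32,16 for degrees 0…4.
(1 + z^5 + z^6) has coefficients 1,0,0,0,0,1 for degrees 0…5.
Multiplying by (1 - z + 2z^2 - 2z^4) gives running coefficients 1,-1,2,0,-2,1 for degrees 0…5.
Finally multiplying by (1 + z + z^2 + z^3), the product of all factors after the first has coefficients 1,0,2,2,-1,1 for degrees 0…5.
[z^5] = 1·1 − 8·(-1) + 24·2 − 32·2 + 16·0 = -7.

-7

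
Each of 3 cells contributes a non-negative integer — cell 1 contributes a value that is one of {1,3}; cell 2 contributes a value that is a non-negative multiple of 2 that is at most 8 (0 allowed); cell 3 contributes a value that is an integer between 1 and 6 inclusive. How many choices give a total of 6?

The generating function for the choices is (x + x³)·(1 + x² + x⁴ + x⁶ + x⁸)·(x + x² + x³ + x⁴ + x⁵ + x⁶); the count is [x⁶].
(x + x³) has coefficients 0,1,0,1 for degrees 0…3.
(1 + x² + x⁴ + x⁶ + x⁸) has coefficients 1,0,1,0,1,0,1 for degrees 0…6.
Finally multiplying by (x + x² + x³ + x⁴ + x⁵ + x⁶), the product of all factors after the first has coefficients 0,1,1,2,2,3,3 for degrees 0…6.
[x⁶] = 1·3 + 1·2 = 5.

5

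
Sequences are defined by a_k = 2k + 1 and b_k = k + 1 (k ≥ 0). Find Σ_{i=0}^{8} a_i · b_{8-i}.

285

Write out a_i and b_{8-i} for i = 0,…,8 and sum the products.
Σ = 1·9 + 3·8 + 5·7 + 7·6 + 9·5 + 11·4 + 13·3 + 15·2 + 17·1 = 285.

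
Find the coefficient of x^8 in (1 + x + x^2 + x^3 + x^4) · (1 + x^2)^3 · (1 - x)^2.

3

(1 + x + x^2 + x^3 + x^4) has coefficients 1,1,1,1,1 for degrees 0…4.
(1 + x^2)^3 has coefficients 1,0,3,0,3,0,1,0,0 for degrees 0…8.
Finally multiplying by (1 - x)^2, the product of all factors after the first has coefficients 1,-2,4,-6,6,-6,4,-2,1 for degrees 0…8.
[x^8] = 1·1 + 1·(-2) + 1·4 + 1·(-6) + 1·6 = 3.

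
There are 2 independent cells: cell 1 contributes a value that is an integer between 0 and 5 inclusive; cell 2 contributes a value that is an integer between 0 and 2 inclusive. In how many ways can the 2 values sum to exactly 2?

3

The generating function for the choices is (1 + t + t² + t³ + t⁴ + t⁵)·(1 + t + t²); the count is [t²].
(1 + t + t² + t³ + t⁴ + t⁵) has coefficients 1,1,1 for degrees 0…2.
(1 + t + t²) has coefficients 1,1,1 for degrees 0…2.
[t²] = 1·1 + 1·1 + 1·1 = 3.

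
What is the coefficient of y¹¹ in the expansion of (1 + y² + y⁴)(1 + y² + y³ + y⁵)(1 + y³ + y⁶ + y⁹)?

4

(1 + y² + y⁴) has coefficients 1,0,1,0,1 for degrees 0…4.
(1 + y² + y³ + y⁵) has coefficients 1,0,1,1,0,1,0,0,0,0,0,0 for degrees 0…11.
Finally multiplying by (1 + y³ + y⁶ + y⁹), the product of all factors after the first has coefficients 1,0,1,2,0,2,2,0,2,2,0,2 for degrees 0…11.
[y¹¹] = 1·2 + 1·2 + 1·0 = 4.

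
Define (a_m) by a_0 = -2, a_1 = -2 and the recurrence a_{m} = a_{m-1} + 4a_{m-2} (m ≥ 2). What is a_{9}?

-5858

The ordinary generating function has denominator 1 - y - 4y^2.
Iterating the recurrence: a_0,…,a_{9} = -2, -2, -10, -18, -58, -130, -362, -882, -2330, -5858.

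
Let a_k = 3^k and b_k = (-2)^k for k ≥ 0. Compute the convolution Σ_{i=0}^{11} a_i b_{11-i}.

The convolution is the x^11 coefficient of A(x)B(x).
Σ = 1·(-2048) + 3·1024 + 9·(-512) + 27·256 + 81·(-128) + 243·64 + 729·(-32) + 2187·16 + 6561·(-8) + 19683·4 + 59049·(-2) + 177147·1 = 105469.

105469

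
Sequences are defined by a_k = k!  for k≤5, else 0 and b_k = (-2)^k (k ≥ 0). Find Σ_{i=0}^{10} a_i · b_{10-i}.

-2048

The convolution is the t^10 coefficient of A(t)B(t).
Σ = 1·1024 + 1·(-512) + 2·256 + 6·(-128) + 24·64 + 120·(-32) + 0·16 + 0·(-8) + 0·4 + 0·(-2) + 0·1 = -2048.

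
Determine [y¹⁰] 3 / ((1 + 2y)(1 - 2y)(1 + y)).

Partial fractions give a closed form: a_n = (3)·(-2)^n + (1)·2^n + (-1)·(-1)^n.
At n = 10: a_10 = 4095.

4095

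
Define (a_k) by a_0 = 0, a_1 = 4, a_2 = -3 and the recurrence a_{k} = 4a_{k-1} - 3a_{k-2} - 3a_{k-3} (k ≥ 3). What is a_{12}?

-102789

The ordinary generating function has denominator 1 - 4x + 3x^2 + 3x^3.
Iterating the recurrence: a_0,…,a_{12} = 0, 4, -3, -24, -99, -315, -891, -2322, -5670, -13041, -28188, -56619, -102789.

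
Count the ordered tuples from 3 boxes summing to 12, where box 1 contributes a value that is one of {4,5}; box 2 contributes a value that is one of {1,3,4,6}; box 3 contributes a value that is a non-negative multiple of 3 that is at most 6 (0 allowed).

2

The generating function for the choices is (q^4 + q^5)·(q + q^3 + q^4 + q^6)·(1 + q^3 + q^6); the count is [q^12].
(q^4 + q^5) has coefficients 0,0,0,0,1,1 for degrees 0…5.
(q + q^3 + q^4 + q^6) has coefficients 0,1,0,1,1,0,1,0,0,0,0,0,0 for degrees 0…12.
Finally multiplying by (1 + q^3 + q^6), the product of all factors after the first has coefficients 0,1,0,1,2,0,2,2,0,2,1,0,1 for degrees 0…12.
[q^12] = 1·0 + 1·2 = 2.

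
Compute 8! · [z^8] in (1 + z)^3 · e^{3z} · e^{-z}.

24832

The EGF product rule gives c_8 = Σ_{k_1+k_2+k_3=8} C(8; k_1,k_2,k_3) · ∏ g_i(k_i), where (1+z)^3 gives the falling factorial (3)_k; e^{3z} gives (3)^k; e^{-z} gives (-1)^k.
g_1(k) for k = 0…8: 1, 3, 6, 6, 0, 0, 0, 0, 0.
g_2(k) for k = 0…8: 1, 3, 9, 27, 81, 243, 729, 2187, 6561.
g_3(k) for k = 0…8: 1, -1, 1, -1, 1, -1, 1, -1, 1.
First combine the last two factors: h(k) = Σ_j C(k,j)·g_2(j)·g_3(k−j) for k = 0…8: 1, 2, 4, 8, 16, 32, 64, 128, 256.
c_8 = Σ_k C(8,k)·g_1(k)·h(8−k) = 1·1·256 + 8·3·128 + 28·6·64 + 56·6·32 = 256 + 3072 + 10752 + 10752 = 24832.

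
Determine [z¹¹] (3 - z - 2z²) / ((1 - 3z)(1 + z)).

The denominator gives the recurrence a_n = 2a_(n−1) + 3a_(n−2) for n ≥ 3; the numerator fixes a_0 = 3, a_1 = 5, a_2 = 17.
Iterating: 3, 5, 17, 49, 149, 445, 1337, 4009, 12029, 36085, 108257, 324769, so a_11 = 324769.

324769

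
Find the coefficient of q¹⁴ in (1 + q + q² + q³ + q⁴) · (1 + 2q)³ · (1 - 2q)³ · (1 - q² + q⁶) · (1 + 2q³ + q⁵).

125

(1 + q + q² + q³ + q⁴) has coefficients 1,1,1,1,1 for degrees 0…4.
(1 + 2q)³ has coefficients 1,6,12,8,0,0,0,0,0,0,0,0,0,0,0 for degrees 0…14.
Multiplying by (1 - 2q)³ gives running coefficients 1,0,-12,0,48,0,-64,0,0,0,0,0,0,0,0 for degrees 0…14.
Multiplying by (1 - q² + q⁶) gives running coefficients 1,0,-13,0,60,0,-111,0,52,0,48,0,-64,0,0 for degrees 0…14.
Finally multiplying by (1 + 2q³ + q⁵), the product of all factors after the first has coefficients 1,0,-13,2,60,-25,-111,107,52,-162,48,-7,-64,148,0 for degrees 0…14.
[q¹⁴] = 1·0 + 1·148 + 1·(-64) + 1·(-7) + 1·48 = 125.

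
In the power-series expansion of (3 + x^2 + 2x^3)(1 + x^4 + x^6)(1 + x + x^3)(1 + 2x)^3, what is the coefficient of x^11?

(3 + x^2 + 2x^3) has coefficients 3,0,1,2 for degrees 0…3.
(1 + x^4 + x^6) has coefficients 1,0,0,0,1,0,1,0,0,0,0,0 for degrees 0…11.
Multiplying by (1 + x + x^3) gives running coefficients 1,1,0,1,1,1,1,2,0,1,0,0 for degrees 0…11.
Finally multiplying by (1 + 2x)^3, the product of all factors after the first has coefficients 1,7,18,21,15,19,27,28,32,33,22,12 for degrees 0…11.
[x^11] = 3·12 + 1·33 + 2·32 = 133.

133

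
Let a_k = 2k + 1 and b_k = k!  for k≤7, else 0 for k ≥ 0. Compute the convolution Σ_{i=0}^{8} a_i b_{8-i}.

19900

The convolution is the x^8 coefficient of A(x)B(x).
Σ = 1·0 + 3·5040 + 5·720 + 7·120 + 9·24 + 11·6 + 13·2 + 15·1 + 17·1 = 19900.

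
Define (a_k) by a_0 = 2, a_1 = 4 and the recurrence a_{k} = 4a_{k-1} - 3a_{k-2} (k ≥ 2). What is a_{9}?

19684

The ordinary generating function has denominator 1 - 4z + 3z^2.
Iterating the recurrence: a_0,…,a_{9} = 2, 4, 10, 28, 82, 244, 730, 2188, 6562, 19684.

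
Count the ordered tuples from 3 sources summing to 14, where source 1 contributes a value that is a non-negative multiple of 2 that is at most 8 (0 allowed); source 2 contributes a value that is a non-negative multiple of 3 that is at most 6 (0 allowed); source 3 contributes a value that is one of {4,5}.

2

The generating function for the choices is (1 + z² + z⁴ + z⁶ + z⁸)·(1 + z³ + z⁶)·(z⁴ + z⁵); the count is [z¹⁴].
(1 + z² + z⁴ + z⁶ + z⁸) has coefficients 1,0,1,0,1,0,1,0,1 for degrees 0…8.
(1 + z³ + z⁶) has coefficients 1,0,0,1,0,0,1,0,0,0,0,0,0,0,0 for degrees 0…14.
Finally multiplying by (z⁴ + z⁵), the product of all factors after the first has coefficients 0,0,0,0,1,1,0,1,1,0,1,1,0,0,0 for degrees 0…14.
[z¹⁴] = 1·0 + 1·0 + 1·1 + 1·1 + 1·0 = 2.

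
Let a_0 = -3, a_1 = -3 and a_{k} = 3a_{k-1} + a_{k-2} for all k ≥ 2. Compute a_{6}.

-1407

The ordinary generating function has denominator 1 - 3z - z^2.
Iterating the recurrence: a_0,…,a_{6} = -3, -3, -12, -39, -129, -426, -1407.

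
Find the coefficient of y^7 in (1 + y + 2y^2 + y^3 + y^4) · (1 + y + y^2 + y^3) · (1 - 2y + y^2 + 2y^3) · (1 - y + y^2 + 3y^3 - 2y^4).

16

(1 + y + 2y^2 + y^3 + y^4) has coefficients 1,1,2,1,1 for degrees 0…4.
(1 + y + y^2 + y^3) has coefficients 1,1,1,1,0,0,0,0 for degrees 0…7.
Multiplying by (1 - 2y + y^2 + 2y^3) gives running coefficients 1,-1,0,2,1,3,2,0 for degrees 0…7.
Finally multiplying by (1 - y + y^2 + 3y^3 - 2y^4), the product of all factors after the first has coefficients 1,-2,2,4,-6,6,6,0 for degrees 0…7.
[y^7] = 1·0 + 1·6 + 2·6 + 1·(-6) + 1·4 = 16.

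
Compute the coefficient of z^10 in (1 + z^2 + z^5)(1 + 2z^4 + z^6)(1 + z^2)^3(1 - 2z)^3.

(1 + z^2 + z^5) has coefficients 1,0,1,0,0,1 for degrees 0…5.
(1 + 2z^4 + z^6) has coefficients 1,0,0,0,2,0,1,0,0,0,0 for degrees 0…10.
Multiplying by (1 + z^2)^3 gives running coefficients 1,0,3,0,5,0,8,0,9,0,5 for degrees 0…10.
Finally multiplying by (1 - 2z)^3, the product of all factors after the first has coefficients 1,-6,15,-26,41,-54,68,-88,105,-118,113 for degrees 0…10.
[z^10] = 1·113 + 1·105 + 1·(-54) = 164.

164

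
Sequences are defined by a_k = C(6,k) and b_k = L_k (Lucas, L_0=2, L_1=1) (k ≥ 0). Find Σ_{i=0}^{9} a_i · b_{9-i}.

1364

This is [x^9] in the product of the two ordinary generating functions.
Σ = 1·76 + 6·47 + 15·29 + 20·18 + 15·11 + 6·7 + 1·4 + 0·3 + 0·1 + 0·2 = 1364.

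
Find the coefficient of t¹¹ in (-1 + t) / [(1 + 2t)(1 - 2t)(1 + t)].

2730

Partial fractions give a closed form: a_n = (-3/2)·(-2)^n + (-1/6)·2^n + (2/3)·(-1)^n.
At n = 11: a_11 = 2730.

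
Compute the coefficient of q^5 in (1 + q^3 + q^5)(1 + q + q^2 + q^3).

(1 + q^3 + q^5) has coefficients 1,0,0,1,0,1 for degrees 0…5.
(1 + q + q^2 + q^3) has coefficients 1,1,1,1,0,0 for degrees 0…5.
[q^5] = 1·0 + 1·1 + 1·1 = 2.

2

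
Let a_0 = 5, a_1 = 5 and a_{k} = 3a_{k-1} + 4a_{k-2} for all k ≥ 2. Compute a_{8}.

The ordinary generating function has denominator 1 - 3x - 4x^2.
Iterating the recurrence: a_0,…,a_{8} = 5, 5, 35, 125, 515, 2045, 8195, 32765, 131075.

131075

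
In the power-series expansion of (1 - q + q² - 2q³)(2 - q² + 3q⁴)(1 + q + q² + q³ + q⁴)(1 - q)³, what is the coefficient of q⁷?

-20

(1 - q + q² - 2q³) has coefficients 1,-1,1,-2 for degrees 0…3.
(2 - q² + 3q⁴) has coefficients 2,0,-1,0,3,0,0,0 for degrees 0…7.
Multiplying by (1 + q + q² + q³ + q⁴) gives running coefficients 2,2,1,1,4,2,2,3 for degrees 0…7.
Finally multiplying by (1 - q)³, the product of all factors after the first has coefficients 2,-4,1,2,2,-8,7,-1 for degrees 0…7.
[q⁷] = 1·(-1) − 1·7 + 1·(-8) − 2·2 = -20.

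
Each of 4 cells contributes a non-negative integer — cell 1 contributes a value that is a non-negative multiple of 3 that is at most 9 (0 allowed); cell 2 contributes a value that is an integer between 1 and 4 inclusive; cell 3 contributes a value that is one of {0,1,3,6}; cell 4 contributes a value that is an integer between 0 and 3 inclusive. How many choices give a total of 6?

The generating function for the choices is (1 + z^3 + z^6 + z^9)·(z + z^2 + z^3 + z^4)·(1 + z + z^3 + z^6)·(1 + z + z^2 + z^3); the count is [z^6].
(1 + z^3 + z^6 + z^9) has coefficients 1,0,0,1,0,0,1 for degrees 0…6.
(z + z^2 + z^3 + z^4) has coefficients 0,1,1,1,1,0,0 for degrees 0…6.
Multiplying by (1 + z + z^3 + z^6) gives running coefficients 0,1,2,2,3,2,1 for degrees 0…6.
Finally multiplying by (1 + z + z^2 + z^3), the product of all factors after the first has coefficients 0,1,3,5,8,9,8 for degrees 0…6.
[z^6] = 1·8 + 1·5 + 1·0 = 13.

13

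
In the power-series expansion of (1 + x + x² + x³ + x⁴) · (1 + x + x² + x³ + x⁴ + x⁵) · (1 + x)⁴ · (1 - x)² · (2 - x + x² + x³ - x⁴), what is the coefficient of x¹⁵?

7

(1 + x + x² + x³ + x⁴) has coefficients 1,1,1,1,1 for degrees 0…4.
(1 + x + x² + x³ + x⁴ + x⁵) has coefficients 1,1,1,1,1,1,0,0,0,0,0,0,0,0,0,0 for degrees 0…15.
Multiplying by (1 + x)⁴ gives running coefficients 1,5,11,15,16,16,15,11,5,1,0,0,0,0,0,0 for degrees 0…15.
Multiplying by (1 - x)² gives running coefficients 1,3,2,-2,-3,-1,-1,-3,-2,2,3,1,0,0,0,0 for degrees 0…15.
Finally multiplying by (2 - x + x² + x³ - x⁴), the product of all factors after the first has coefficients 2,5,2,-2,0,-2,-8,-7,0,3,0,2,6,2,-2,-1 for degrees 0…15.
[x¹⁵] = 1·(-1) + 1·(-2) + 1·2 + 1·6 + 1·2 = 7.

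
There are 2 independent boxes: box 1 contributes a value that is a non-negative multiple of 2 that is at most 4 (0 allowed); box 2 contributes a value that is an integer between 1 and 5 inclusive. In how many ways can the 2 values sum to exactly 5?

3

The generating function for the choices is (1 + x^2 + x^4)·(x + x^2 + x^3 + x^4 + x^5); the count is [x^5].
(1 + x^2 + x^4) has coefficients 1,0,1,0,1 for degrees 0…4.
(x + x^2 + x^3 + x^4 + x^5) has coefficients 0,1,1,1,1,1 for degrees 0…5.
[x^5] = 1·1 + 1·1 + 1·1 = 3.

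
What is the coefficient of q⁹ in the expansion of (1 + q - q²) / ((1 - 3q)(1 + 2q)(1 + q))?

The denominator gives the recurrence a_n = 7a_(n−2) + 6a_(n−3) for n ≥ 3; the numerator fixes a_0 = 1, a_1 = 1, a_2 = 6.
Iterating: 1, 1, 6, 13, 48, 127, 414, 1177, 3660, 10723, so a_9 = 10723.

10723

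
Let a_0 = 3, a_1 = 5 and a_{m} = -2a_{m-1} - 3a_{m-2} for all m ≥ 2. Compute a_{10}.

-547

The ordinary generating function has denominator 1 + 2q + 3q^2.
Iterating the recurrence: a_0,…,a_{10} = 3, 5, -19, 23, 11, -91, 149, -25, -397, 869, -547.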